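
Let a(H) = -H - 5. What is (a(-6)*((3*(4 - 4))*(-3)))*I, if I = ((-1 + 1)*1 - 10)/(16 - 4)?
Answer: 0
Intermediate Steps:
I = -⅚ (I = (0*1 - 10)/12 = (0 - 10)*(1/12) = -10*1/12 = -⅚ ≈ -0.83333)
a(H) = -5 - H
(a(-6)*((3*(4 - 4))*(-3)))*I = ((-5 - 1*(-6))*((3*(4 - 4))*(-3)))*(-⅚) = ((-5 + 6)*((3*0)*(-3)))*(-⅚) = (1*(0*(-3)))*(-⅚) = (1*0)*(-⅚) = 0*(-⅚) = 0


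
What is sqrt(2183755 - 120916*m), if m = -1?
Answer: sqrt(2304671) ≈ 1518.1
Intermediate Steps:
sqrt(2183755 - 120916*m) = sqrt(2183755 - 120916*(-1)) = sqrt(2183755 + 120916) = sqrt(2304671)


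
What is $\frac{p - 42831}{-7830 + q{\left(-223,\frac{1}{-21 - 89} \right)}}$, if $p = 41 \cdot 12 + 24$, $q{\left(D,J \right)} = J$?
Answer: $\frac{664950}{123043} \approx 5.4042$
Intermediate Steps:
$p = 516$ ($p = 492 + 24 = 516$)
$\frac{p - 42831}{-7830 + q{\left(-223,\frac{1}{-21 - 89} \right)}} = \frac{516 - 42831}{-7830 + \frac{1}{-21 - 89}} = - \frac{42315}{-7830 + \frac{1}{-110}} = - \frac{42315}{-7830 - \frac{1}{110}} = - \frac{42315}{- \frac{861301}{110}} = \left(-42315\right) \left(- \frac{110}{861301}\right) = \frac{664950}{123043}$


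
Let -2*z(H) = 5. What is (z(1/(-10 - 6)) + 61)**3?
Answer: 1601613/8 ≈ 2.0020e+5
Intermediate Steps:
z(H) = -5/2 (z(H) = -1/2*5 = -5/2)
(z(1/(-10 - 6)) + 61)**3 = (-5/2 + 61)**3 = (117/2)**3 = 1601613/8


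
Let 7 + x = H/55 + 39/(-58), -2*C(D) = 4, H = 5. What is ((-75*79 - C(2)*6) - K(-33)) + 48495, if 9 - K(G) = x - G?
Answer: 27177791/638 ≈ 42598.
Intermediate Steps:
C(D) = -2 (C(D) = -½*4 = -2)
x = -4837/638 (x = -7 + (5/55 + 39/(-58)) = -7 + (5*(1/55) + 39*(-1/58)) = -7 + (1/11 - 39/58) = -7 - 371/638 = -4837/638 ≈ -7.5815)
K(G) = 10579/638 + G (K(G) = 9 - (-4837/638 - G) = 9 + (4837/638 + G) = 10579/638 + G)
((-75*79 - C(2)*6) - K(-33)) + 48495 = ((-75*79 - 1*(-2)*6) - (10579/638 - 33)) + 48495 = ((-5925 + 2*6) - 1*(-10475/638)) + 48495 = ((-5925 + 12) + 10475/638) + 48495 = (-5913 + 10475/638) + 48495 = -3762019/638 + 48495 = 27177791/638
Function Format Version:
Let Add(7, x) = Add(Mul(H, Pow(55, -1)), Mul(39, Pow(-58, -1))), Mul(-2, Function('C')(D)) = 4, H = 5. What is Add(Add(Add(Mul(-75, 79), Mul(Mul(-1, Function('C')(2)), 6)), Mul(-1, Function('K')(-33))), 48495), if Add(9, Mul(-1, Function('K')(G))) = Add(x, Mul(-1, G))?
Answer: Rational(27177791, 638) ≈ 42598.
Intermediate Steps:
Function('C')(D) = -2 (Function('C')(D) = Mul(Rational(-1, 2), 4) = -2)
x = Rational(-4837, 638) (x = Add(-7, Add(Mul(5, Pow(55, -1)), Mul(39, Pow(-58, -1)))) = Add(-7, Add(Mul(5, Rational(1, 55)), Mul(39, Rational(-1, 58)))) = Add(-7, Add(Rational(1, 11), Rational(-39, 58))) = Add(-7, Rational(-371, 638)) = Rational(-4837, 638) ≈ -7.5815)
Function('K')(G) = Add(Rational(10579, 638), G) (Function('K')(G) = Add(9, Mul(-1, Add(Rational(-4837, 638), Mul(-1, G)))) = Add(9, Add(Rational(4837, 638), G)) = Add(Rational(10579, 638), G))
Add(Add(Add(Mul(-75, 79), Mul(Mul(-1, Function('C')(2)), 6)), Mul(-1, Function('K')(-33))), 48495) = Add(Add(Add(Mul(-75, 79), Mul(Mul(-1, -2), 6)), Mul(-1, Add(Rational(10579, 638), -33))), 48495) = Add(Add(Add(-5925, Mul(2, 6)), Mul(-1, Rational(-10475, 638))), 48495) = Add(Add(Add(-5925, 12), Rational(10475, 638)), 48495) = Add(Add(-5913, Rational(10475, 638)), 48495) = Add(Rational(-3762019, 638), 48495) = Rational(27177791, 638)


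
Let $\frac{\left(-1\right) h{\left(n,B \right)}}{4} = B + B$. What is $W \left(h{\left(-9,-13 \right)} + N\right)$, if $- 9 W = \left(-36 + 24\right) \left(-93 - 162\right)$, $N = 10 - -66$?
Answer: $-61200$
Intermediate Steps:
$h{\left(n,B \right)} = - 8 B$ ($h{\left(n,B \right)} = - 4 \left(B + B\right) = - 4 \cdot 2 B = - 8 B$)
$N = 76$ ($N = 10 + 66 = 76$)
$W = -340$ ($W = - \frac{\left(-36 + 24\right) \left(-93 - 162\right)}{9} = - \frac{\left(-12\right) \left(-255\right)}{9} = \left(- \frac{1}{9}\right) 3060 = -340$)
$W \left(h{\left(-9,-13 \right)} + N\right) = - 340 \left(\left(-8\right) \left(-13\right) + 76\right) = - 340 \left(104 + 76\right) = \left(-340\right) 180 = -61200$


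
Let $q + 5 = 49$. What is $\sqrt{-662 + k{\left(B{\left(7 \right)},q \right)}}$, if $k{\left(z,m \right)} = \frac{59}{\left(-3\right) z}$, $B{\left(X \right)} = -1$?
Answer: $\frac{i \sqrt{5781}}{3} \approx 25.344 i$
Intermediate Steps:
$q = 44$ ($q = -5 + 49 = 44$)
$k{\left(z,m \right)} = - \frac{59}{3 z}$ ($k{\left(z,m \right)} = 59 \left(- \frac{1}{3 z}\right) = - \frac{59}{3 z}$)
$\sqrt{-662 + k{\left(B{\left(7 \right)},q \right)}} = \sqrt{-662 - \frac{59}{3 \left(-1\right)}} = \sqrt{-662 - - \frac{59}{3}} = \sqrt{-662 + \frac{59}{3}} = \sqrt{- \frac{1927}{3}} = \frac{i \sqrt{5781}}{3}$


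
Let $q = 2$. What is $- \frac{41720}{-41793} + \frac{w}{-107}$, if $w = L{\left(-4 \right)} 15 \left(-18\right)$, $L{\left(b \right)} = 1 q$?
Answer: $\frac{27032260}{4471851} \approx 6.045$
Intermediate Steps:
$L{\left(b \right)} = 2$ ($L{\left(b \right)} = 1 \cdot 2 = 2$)
$w = -540$ ($w = 2 \cdot 15 \left(-18\right) = 30 \left(-18\right) = -540$)
$- \frac{41720}{-41793} + \frac{w}{-107} = - \frac{41720}{-41793} - \frac{540}{-107} = \left(-41720\right) \left(- \frac{1}{41793}\right) - - \frac{540}{107} = \frac{41720}{41793} + \frac{540}{107} = \frac{27032260}{4471851}$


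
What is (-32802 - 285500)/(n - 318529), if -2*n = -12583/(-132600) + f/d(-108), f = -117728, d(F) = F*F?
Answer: 20512526767200/20526833298469 ≈ 0.99930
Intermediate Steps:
d(F) = F²
n = 322165931/64443600 (n = -(-12583/(-132600) - 117728/((-108)²))/2 = -(-12583*(-1/132600) - 117728/11664)/2 = -(12583/132600 - 117728*1/11664)/2 = -(12583/132600 - 7358/729)/2 = -½*(-322165931/32221800) = 322165931/64443600 ≈ 4.9992)
(-32802 - 285500)/(n - 318529) = (-32802 - 285500)/(322165931/64443600 - 318529) = -318302/(-20526833298469/64443600) = -318302*(-64443600/20526833298469) = 20512526767200/20526833298469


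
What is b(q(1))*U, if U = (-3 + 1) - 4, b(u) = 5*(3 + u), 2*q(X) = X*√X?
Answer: -105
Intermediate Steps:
q(X) = X^(3/2)/2 (q(X) = (X*√X)/2 = X^(3/2)/2)
b(u) = 15 + 5*u
U = -6 (U = -2 - 4 = -6)
b(q(1))*U = (15 + 5*(1^(3/2)/2))*(-6) = (15 + 5*((½)*1))*(-6) = (15 + 5*(½))*(-6) = (15 + 5/2)*(-6) = (35/2)*(-6) = -105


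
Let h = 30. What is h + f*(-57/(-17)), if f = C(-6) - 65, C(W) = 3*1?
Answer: -3024/17 ≈ -177.88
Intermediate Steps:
C(W) = 3
f = -62 (f = 3 - 65 = -62)
h + f*(-57/(-17)) = 30 - (-3534)/(-17) = 30 - (-3534)*(-1)/17 = 30 - 62*57/17 = 30 - 3534/17 = -3024/17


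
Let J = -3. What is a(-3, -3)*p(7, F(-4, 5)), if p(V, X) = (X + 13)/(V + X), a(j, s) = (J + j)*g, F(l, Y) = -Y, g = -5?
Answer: 120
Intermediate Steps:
a(j, s) = 15 - 5*j (a(j, s) = (-3 + j)*(-5) = 15 - 5*j)
p(V, X) = (13 + X)/(V + X)
a(-3, -3)*p(7, F(-4, 5)) = (15 - 5*(-3))*((13 - 1*5)/(7 - 1*5)) = (15 + 15)*((13 - 5)/(7 - 5)) = 30*(8/2) = 30*((½)*8) = 30*4 = 120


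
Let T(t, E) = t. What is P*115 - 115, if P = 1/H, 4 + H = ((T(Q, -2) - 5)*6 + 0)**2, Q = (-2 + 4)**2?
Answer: -3565/32 ≈ -111.41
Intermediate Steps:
Q = 4 (Q = 2**2 = 4)
H = 32 (H = -4 + ((4 - 5)*6 + 0)**2 = -4 + (-1*6 + 0)**2 = -4 + (-6 + 0)**2 = -4 + (-6)**2 = -4 + 36 = 32)
P = 1/32 ≈ 0.031250
P*115 - 115 = (1/32)*115 - 115 = 115/32 - 115 = -3565/32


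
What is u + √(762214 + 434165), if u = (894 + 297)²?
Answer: 1418481 + 3*√132931 ≈ 1.4196e+6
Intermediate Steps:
u = 1418481 (u = 1191² = 1418481)
u + √(762214 + 434165) = 1418481 + √(762214 + 434165) = 1418481 + √1196379 = 1418481 + 3*√132931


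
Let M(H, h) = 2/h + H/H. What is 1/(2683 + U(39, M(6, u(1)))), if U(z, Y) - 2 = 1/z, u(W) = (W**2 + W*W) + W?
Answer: 39/104716 ≈ 0.00037244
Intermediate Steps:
u(W) = W + 2*W**2 (u(W) = (W**2 + W**2) + W = 2*W**2 + W = W + 2*W**2)
M(H, h) = 1 + 2/h (M(H, h) = 2/h + 1 = 1 + 2/h)
U(z, Y) = 2 + 1/z
1/(2683 + U(39, M(6, u(1)))) = 1/(2683 + (2 + 1/39)) = 1/(2683 + 79/39) = 1/(104716/39) = 39/104716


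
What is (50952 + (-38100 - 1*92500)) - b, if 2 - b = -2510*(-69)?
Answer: 93540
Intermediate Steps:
b = -173188 (b = 2 - (-2510)*(-69) = 2 - 1*173190 = 2 - 173190 = -173188)
(50952 + (-38100 - 1*92500)) - b = (50952 + (-38100 - 1*92500)) - 1*(-173188) = (50952 + (-38100 - 92500)) + 173188 = (50952 - 130600) + 173188 = -79648 + 173188 = 93540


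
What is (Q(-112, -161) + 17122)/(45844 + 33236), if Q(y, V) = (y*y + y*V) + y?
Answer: 7931/13180 ≈ 0.60174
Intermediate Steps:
Q(y, V) = y + y**2 + V*y (Q(y, V) = (y**2 + V*y) + y = y + y**2 + V*y)
(Q(-112, -161) + 17122)/(45844 + 33236) = (-112*(1 - 161 - 112) + 17122)/(45844 + 33236) = (-112*(-272) + 17122)/79080 = (30464 + 17122)*(1/79080) = 47586*(1/79080) = 7931/13180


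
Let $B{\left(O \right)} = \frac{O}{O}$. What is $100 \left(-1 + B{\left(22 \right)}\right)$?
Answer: $0$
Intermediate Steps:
$B{\left(O \right)} = 1$
$100 \left(-1 + B{\left(22 \right)}\right) = 100 \left(-1 + 1\right) = 100 \cdot 0 = 0$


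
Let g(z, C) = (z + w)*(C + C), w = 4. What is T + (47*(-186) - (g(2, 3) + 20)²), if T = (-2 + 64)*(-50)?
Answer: -14978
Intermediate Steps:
g(z, C) = 2*C*(4 + z) (g(z, C) = (z + 4)*(C + C) = (4 + z)*(2*C) = 2*C*(4 + z))
T = -3100 (T = 62*(-50) = -3100)
T + (47*(-186) - (g(2, 3) + 20)²) = -3100 + (47*(-186) - (2*3*(4 + 2) + 20)²) = -3100 + (-8742 - (2*3*6 + 20)²) = -3100 + (-8742 - (36 + 20)²) = -3100 + (-8742 - 1*56²) = -3100 + (-8742 - 1*3136) = -3100 + (-8742 - 3136) = -3100 - 11878 = -14978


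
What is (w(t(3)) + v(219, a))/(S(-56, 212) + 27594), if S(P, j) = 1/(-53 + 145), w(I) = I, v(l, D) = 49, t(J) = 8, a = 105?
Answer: 5244/2538649 ≈ 0.0020657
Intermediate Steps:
S(P, j) = 1/92
(w(t(3)) + v(219, a))/(S(-56, 212) + 27594) = (8 + 49)/(1/92 + 27594) = 57/(2538649/92) = 57*(92/2538649) = 5244/2538649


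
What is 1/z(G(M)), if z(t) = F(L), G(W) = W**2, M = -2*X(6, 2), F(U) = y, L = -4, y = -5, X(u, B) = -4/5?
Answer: -1/5 ≈ -0.20000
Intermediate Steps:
X(u, B) = -4/5 (X(u, B) = -4*1/5 = -4/5)
F(U) = -5
M = 8/5 (M = -2*(-4/5) = 8/5 ≈ 1.6000)
z(t) = -5
1/z(G(M)) = 1/(-5) = -1/5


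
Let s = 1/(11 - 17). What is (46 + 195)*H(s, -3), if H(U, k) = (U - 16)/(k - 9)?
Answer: 23377/72 ≈ 324.68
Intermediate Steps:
s = -⅙ (s = 1/(-6) = -⅙ ≈ -0.16667)
H(U, k) = (-16 + U)/(-9 + k)
(46 + 195)*H(s, -3) = (46 + 195)*((-16 - ⅙)/(-9 - 3)) = 241*(-97/6/(-12)) = 241*(-1/12*(-97/6)) = 241*(97/72) = 23377/72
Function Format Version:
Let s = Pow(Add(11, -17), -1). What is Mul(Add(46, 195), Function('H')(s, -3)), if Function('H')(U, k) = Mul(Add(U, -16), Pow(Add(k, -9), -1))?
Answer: Rational(23377, 72) ≈ 324.68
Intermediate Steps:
s = Rational(-1, 6) (s = Pow(-6, -1) = Rational(-1, 6) ≈ -0.16667)
Function('H')(U, k) = Mul(Pow(Add(-9, k), -1), Add(-16, U)) (Function('H')(U, k) = Mul(Add(-16, U), Pow(Add(-9, k), -1)) = Mul(Pow(Add(-9, k), -1), Add(-16, U)))
Mul(Add(46, 195), Function('H')(s, -3)) = Mul(Add(46, 195), Mul(Pow(Add(-9, -3), -1), Add(-16, Rational(-1, 6)))) = Mul(241, Mul(Pow(-12, -1), Rational(-97, 6))) = Mul(241, Mul(Rational(-1, 12), Rational(-97, 6))) = Mul(241, Rational(97, 72)) = Rational(23377, 72)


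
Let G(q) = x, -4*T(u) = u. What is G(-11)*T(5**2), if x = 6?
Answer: -75/2 ≈ -37.500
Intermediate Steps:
T(u) = -u/4
G(q) = 6
G(-11)*T(5**2) = 6*(-1/4*5**2) = 6*(-1/4*25) = 6*(-25/4) = -75/2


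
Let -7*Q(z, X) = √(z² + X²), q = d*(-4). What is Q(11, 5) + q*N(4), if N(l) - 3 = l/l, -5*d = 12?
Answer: 192/5 - √146/7 ≈ 36.674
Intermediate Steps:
d = -12/5 (d = -⅕*12 = -12/5 ≈ -2.4000)
q = 48/5 (q = -12/5*(-4) = 48/5 ≈ 9.6000)
Q(z, X) = -√(X² + z²)/7 (Q(z, X) = -√(z² + X²)/7 = -√(X² + z²)/7)
N(l) = 4 (N(l) = 3 + l/l = 3 + 1 = 4)
Q(11, 5) + q*N(4) = -√(5² + 11²)/7 + (48/5)*4 = -√(25 + 121)/7 + 192/5 = -√146/7 + 192/5 = 192/5 - √146/7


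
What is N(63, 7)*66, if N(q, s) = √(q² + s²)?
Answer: 462*√82 ≈ 4183.6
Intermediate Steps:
N(63, 7)*66 = √(63² + 7²)*66 = √(3969 + 49)*66 = √4018*66 = (7*√82)*66 = 462*√82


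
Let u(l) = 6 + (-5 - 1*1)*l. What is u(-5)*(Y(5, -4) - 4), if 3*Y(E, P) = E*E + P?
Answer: 108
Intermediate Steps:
Y(E, P) = P/3 + E²/3 (Y(E, P) = (E*E + P)/3 = (E² + P)/3 = (P + E²)/3 = P/3 + E²/3)
u(l) = 6 - 6*l (u(l) = 6 + (-5 - 1)*l = 6 - 6*l)
u(-5)*(Y(5, -4) - 4) = (6 - 6*(-5))*(((⅓)*(-4) + (⅓)*5²) - 4) = (6 + 30)*((-4/3 + (⅓)*25) - 4) = 36*((-4/3 + 25/3) - 4) = 36*(7 - 4) = 36*3 = 108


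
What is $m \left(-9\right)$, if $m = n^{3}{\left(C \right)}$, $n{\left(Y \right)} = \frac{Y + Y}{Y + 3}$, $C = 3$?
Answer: $-9$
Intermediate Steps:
$n{\left(Y \right)} = \frac{2 Y}{3 + Y}$
$m = 1$ ($m = \left(2 \cdot 3 \frac{1}{3 + 3}\right)^{3} = \left(2 \cdot 3 \cdot \frac{1}{6}\right)^{3} = 1^{3} = 1$)
$m \left(-9\right) = 1 \left(-9\right) = -9$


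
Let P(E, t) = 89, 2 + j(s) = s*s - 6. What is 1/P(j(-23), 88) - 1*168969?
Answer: -15038240/89 ≈ -1.6897e+5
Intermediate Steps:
j(s) = -8 + s**2 (j(s) = -2 + (s*s - 6) = -2 + (s**2 - 6) = -2 + (-6 + s**2) = -8 + s**2)
1/P(j(-23), 88) - 1*168969 = 1/89 - 1*168969 = 1/89 - 168969 = -15038240/89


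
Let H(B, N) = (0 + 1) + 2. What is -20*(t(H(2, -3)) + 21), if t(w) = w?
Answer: -480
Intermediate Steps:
H(B, N) = 3 (H(B, N) = 1 + 2 = 3)
-20*(t(H(2, -3)) + 21) = -20*(3 + 21) = -20*24 = -480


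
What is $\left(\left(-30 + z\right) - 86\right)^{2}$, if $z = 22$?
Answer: $8836$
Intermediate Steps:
$\left(\left(-30 + z\right) - 86\right)^{2} = \left(\left(-30 + 22\right) - 86\right)^{2} = \left(-8 - 86\right)^{2} = \left(-94\right)^{2} = 8836$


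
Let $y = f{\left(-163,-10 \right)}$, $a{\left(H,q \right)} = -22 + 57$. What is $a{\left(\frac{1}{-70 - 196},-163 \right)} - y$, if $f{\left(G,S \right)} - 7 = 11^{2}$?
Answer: $-93$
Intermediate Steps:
$a{\left(H,q \right)} = 35$
$f{\left(G,S \right)} = 128$ ($f{\left(G,S \right)} = 7 + 11^{2} = 7 + 121 = 128$)
$y = 128$
$a{\left(\frac{1}{-70 - 196},-163 \right)} - y = 35 - 128 = -93$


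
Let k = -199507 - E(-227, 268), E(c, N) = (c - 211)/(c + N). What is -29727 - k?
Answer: 6960542/41 ≈ 1.6977e+5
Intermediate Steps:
E(c, N) = (-211 + c)/(N + c)
k = -8179349/41 (k = -199507 - (-211 - 227)/(268 - 227) = -199507 - (-438)/41 = -199507 - 1*(-438/41) = -199507 + 438/41 = -8179349/41 ≈ -1.9950e+5)
-29727 - k = -29727 - 1*(-8179349/41) = -29727 + 8179349/41 = 6960542/41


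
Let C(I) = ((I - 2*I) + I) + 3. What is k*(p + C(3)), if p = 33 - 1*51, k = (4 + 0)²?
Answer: -240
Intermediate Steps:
k = 16 (k = 4² = 16)
C(I) = 3 (C(I) = (-I + I) + 3 = 0 + 3 = 3)
p = -18 (p = 33 - 51 = -18)
k*(p + C(3)) = 16*(-18 + 3) = 16*(-15) = -240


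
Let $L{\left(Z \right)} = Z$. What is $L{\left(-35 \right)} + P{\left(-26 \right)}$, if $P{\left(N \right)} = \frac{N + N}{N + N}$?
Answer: $-34$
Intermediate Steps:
$P{\left(N \right)} = 1$ ($P{\left(N \right)} = \frac{2 N}{2 N} = 2 N \frac{1}{2 N} = 1$)
$L{\left(-35 \right)} + P{\left(-26 \right)} = -35 + 1 = -34$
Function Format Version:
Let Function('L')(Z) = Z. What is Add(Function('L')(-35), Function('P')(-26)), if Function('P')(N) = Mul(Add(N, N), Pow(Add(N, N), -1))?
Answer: -34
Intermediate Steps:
Function('P')(N) = 1 (Function('P')(N) = Mul(Mul(2, N), Pow(Mul(2, N), -1)) = Mul(Mul(2, N), Mul(Rational(1, 2), Pow(N, -1))) = 1)
Add(Function('L')(-35), Function('P')(-26)) = Add(-35, 1) = -34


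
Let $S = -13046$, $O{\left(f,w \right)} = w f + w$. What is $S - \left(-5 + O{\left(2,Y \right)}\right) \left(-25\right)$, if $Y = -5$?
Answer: $-13546$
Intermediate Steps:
$O{\left(f,w \right)} = w + f w$ ($O{\left(f,w \right)} = f w + w = w + f w$)
$S - \left(-5 + O{\left(2,Y \right)}\right) \left(-25\right) = -13046 - \left(-5 - 5 \left(1 + 2\right)\right) \left(-25\right) = -13046 - \left(-5 - 15\right) \left(-25\right) = -13046 - \left(-20\right) \left(-25\right) = -13046 - 500 = -13546$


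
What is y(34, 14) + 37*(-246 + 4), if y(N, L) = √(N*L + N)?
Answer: -8954 + √510 ≈ -8931.4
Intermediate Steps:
y(N, L) = √(N + L*N) (y(N, L) = √(L*N + N) = √(N + L*N))
y(34, 14) + 37*(-246 + 4) = √(34*(1 + 14)) + 37*(-246 + 4) = √(34*15) + 37*(-242) = √510 - 8954 = -8954 + √510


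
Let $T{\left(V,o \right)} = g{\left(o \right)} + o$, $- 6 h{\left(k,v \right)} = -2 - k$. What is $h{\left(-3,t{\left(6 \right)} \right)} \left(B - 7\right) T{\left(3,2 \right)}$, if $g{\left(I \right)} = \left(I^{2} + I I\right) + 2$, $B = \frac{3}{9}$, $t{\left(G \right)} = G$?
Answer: $\frac{40}{3} \approx 13.333$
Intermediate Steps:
$B = \frac{1}{3}$ ($B = 3 \cdot \frac{1}{9} = \frac{1}{3} \approx 0.33333$)
$g{\left(I \right)} = 2 + 2 I^{2}$ ($g{\left(I \right)} = \left(I^{2} + I^{2}\right) + 2 = 2 I^{2} + 2 = 2 + 2 I^{2}$)
$h{\left(k,v \right)} = \frac{1}{3} + \frac{k}{6}$ ($h{\left(k,v \right)} = - \frac{-2 - k}{6} = \frac{1}{3} + \frac{k}{6}$)
$T{\left(V,o \right)} = 2 + o + 2 o^{2}$ ($T{\left(V,o \right)} = \left(2 + 2 o^{2}\right) + o = 2 + o + 2 o^{2}$)
$h{\left(-3,t{\left(6 \right)} \right)} \left(B - 7\right) T{\left(3,2 \right)} = \left(\frac{1}{3} + \frac{1}{6} \left(-3\right)\right) \left(\frac{1}{3} - 7\right) \left(2 + 2 + 2 \cdot 2^{2}\right) = \left(\frac{1}{3} - \frac{1}{2}\right) \left(- \frac{20}{3}\right) \left(2 + 2 + 2 \cdot 4\right) = \left(- \frac{1}{6}\right) \left(- \frac{20}{3}\right) \left(2 + 2 + 8\right) = \frac{10}{9} \cdot 12 = \frac{40}{3}$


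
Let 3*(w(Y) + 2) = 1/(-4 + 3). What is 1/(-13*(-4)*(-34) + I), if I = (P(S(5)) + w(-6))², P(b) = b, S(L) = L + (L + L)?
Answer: -9/14468 ≈ -0.00062206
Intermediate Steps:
S(L) = 3*L (S(L) = L + 2*L = 3*L)
w(Y) = -7/3 (w(Y) = -2 + 1/(3*(-4 + 3)) = -2 + (⅓)/(-1) = -2 + (⅓)*(-1) = -2 - ⅓ = -7/3)
I = 1444/9 (I = (3*5 - 7/3)² = (15 - 7/3)² = (38/3)² = 1444/9 ≈ 160.44)
1/(-13*(-4)*(-34) + I) = 1/(-13*(-4)*(-34) + 1444/9) = 1/(52*(-34) + 1444/9) = 1/(-1768 + 1444/9) = 1/(-14468/9) = -9/14468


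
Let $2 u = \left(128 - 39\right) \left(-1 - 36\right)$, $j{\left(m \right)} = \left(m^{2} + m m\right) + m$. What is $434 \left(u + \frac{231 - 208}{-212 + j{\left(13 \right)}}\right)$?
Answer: $- \frac{99316777}{139} \approx -7.1451 \cdot 10^{5}$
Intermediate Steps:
$j{\left(m \right)} = m + 2 m^{2}$ ($j{\left(m \right)} = \left(m^{2} + m^{2}\right) + m = 2 m^{2} + m = m + 2 m^{2}$)
$u = - \frac{3293}{2}$ ($u = \frac{\left(128 - 39\right) \left(-1 - 36\right)}{2} = \frac{89 \left(-37\right)}{2} = \frac{1}{2} \left(-3293\right) = - \frac{3293}{2} \approx -1646.5$)
$434 \left(u + \frac{231 - 208}{-212 + j{\left(13 \right)}}\right) = 434 \left(- \frac{3293}{2} + \frac{231 - 208}{-212 + 13 \left(1 + 2 \cdot 13\right)}\right) = 434 \left(- \frac{3293}{2} + \frac{23}{-212 + 13 \left(1 + 26\right)}\right) = 434 \left(- \frac{3293}{2} + \frac{23}{-212 + 13 \cdot 27}\right) = 434 \left(- \frac{3293}{2} + \frac{23}{-212 + 351}\right) = 434 \left(- \frac{3293}{2} + \frac{23}{139}\right) = 434 \left(- \frac{457681}{278}\right) = - \frac{99316777}{139}$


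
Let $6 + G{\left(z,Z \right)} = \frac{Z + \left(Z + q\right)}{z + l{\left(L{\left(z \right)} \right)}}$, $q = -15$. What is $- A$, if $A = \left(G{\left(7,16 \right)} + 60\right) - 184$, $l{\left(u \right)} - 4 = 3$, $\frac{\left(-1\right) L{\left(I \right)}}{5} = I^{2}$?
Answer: $\frac{1803}{14} \approx 128.79$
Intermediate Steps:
$L{\left(I \right)} = - 5 I^{2}$
$l{\left(u \right)} = 7$ ($l{\left(u \right)} = 4 + 3 = 7$)
$G{\left(z,Z \right)} = -6 + \frac{-15 + 2 Z}{7 + z}$ ($G{\left(z,Z \right)} = -6 + \frac{Z + \left(Z - 15\right)}{z + 7} = -6 + \frac{Z + \left(-15 + Z\right)}{7 + z} = -6 + \frac{-15 + 2 Z}{7 + z}$)
$A = - \frac{1803}{14}$ ($A = \left(\frac{-57 - 42 + 2 \cdot 16}{7 + 7} + 60\right) - 184 = \left(\frac{-57 - 42 + 32}{14} + 60\right) - 184 = \left(\frac{1}{14} \left(-67\right) + 60\right) - 184 = \left(- \frac{67}{14} + 60\right) - 184 = \frac{773}{14} - 184 = - \frac{1803}{14} \approx -128.79$)
$- A = \left(-1\right) \left(- \frac{1803}{14}\right) = \frac{1803}{14}$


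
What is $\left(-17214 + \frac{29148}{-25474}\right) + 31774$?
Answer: $\frac{185436146}{12737} \approx 14559.0$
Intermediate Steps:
$\left(-17214 + \frac{29148}{-25474}\right) + 31774 = \left(-17214 + 29148 \left(- \frac{1}{25474}\right)\right) + 31774 = \left(-17214 - \frac{14574}{12737}\right) + 31774 = - \frac{219269292}{12737} + 31774 = \frac{185436146}{12737}$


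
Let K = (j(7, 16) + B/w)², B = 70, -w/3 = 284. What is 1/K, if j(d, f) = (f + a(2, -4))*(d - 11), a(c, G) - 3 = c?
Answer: 181476/1283000761 ≈ 0.00014145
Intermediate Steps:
w = -852 (w = -3*284 = -852)
a(c, G) = 3 + c
j(d, f) = (-11 + d)*(5 + f) (j(d, f) = (f + (3 + 2))*(d - 11) = (f + 5)*(-11 + d) = (5 + f)*(-11 + d) = (-11 + d)*(5 + f))
K = 1283000761/181476 (K = ((-55 - 11*16 + 5*7 + 7*16) + 70/(-852))² = ((-55 - 176 + 35 + 112) + 70*(-1/852))² = (-84 - 35/426)² = (-35819/426)² = 1283000761/181476 ≈ 7069.8)
1/K = 1/(1283000761/181476) = 181476/1283000761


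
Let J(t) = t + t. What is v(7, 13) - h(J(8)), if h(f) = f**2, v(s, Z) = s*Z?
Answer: -165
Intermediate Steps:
J(t) = 2*t
v(s, Z) = Z*s
v(7, 13) - h(J(8)) = 13*7 - (2*8)**2 = 91 - 1*16**2 = 91 - 1*256 = 91 - 256 = -165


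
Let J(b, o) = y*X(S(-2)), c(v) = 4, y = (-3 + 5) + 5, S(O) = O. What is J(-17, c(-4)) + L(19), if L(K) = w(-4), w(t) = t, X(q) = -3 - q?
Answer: -11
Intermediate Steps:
y = 7 (y = 2 + 5 = 7)
L(K) = -4
J(b, o) = -7 (J(b, o) = 7*(-3 - 1*(-2)) = 7*(-3 + 2) = 7*(-1) = -7)
J(-17, c(-4)) + L(19) = -7 - 4 = -11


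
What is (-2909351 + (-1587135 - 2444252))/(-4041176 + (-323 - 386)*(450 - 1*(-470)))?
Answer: 182651/123512 ≈ 1.4788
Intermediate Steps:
(-2909351 + (-1587135 - 2444252))/(-4041176 + (-323 - 386)*(450 - 1*(-470))) = (-2909351 - 4031387)/(-4041176 - 709*(450 + 470)) = -6940738/(-4041176 - 709*920) = -6940738/(-4041176 - 652280) = -6940738/(-4693456) = -6940738*(-1/4693456) = 182651/123512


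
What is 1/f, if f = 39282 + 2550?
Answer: 1/41832 ≈ 2.3905e-5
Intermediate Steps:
f = 41832
1/f = 1/41832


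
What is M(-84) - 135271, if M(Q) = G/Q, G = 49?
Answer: -1623259/12 ≈ -1.3527e+5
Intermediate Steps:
M(Q) = 49/Q
M(-84) - 135271 = 49/(-84) - 135271 = 49*(-1/84) - 135271 = -7/12 - 135271 = -1623259/12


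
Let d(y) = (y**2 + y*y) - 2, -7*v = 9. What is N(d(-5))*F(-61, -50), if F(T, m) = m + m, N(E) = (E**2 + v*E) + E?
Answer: -1603200/7 ≈ -2.2903e+5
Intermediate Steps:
v = -9/7 (v = -1/7*9 = -9/7 ≈ -1.2857)
d(y) = -2 + 2*y**2 (d(y) = (y**2 + y**2) - 2 = 2*y**2 - 2 = -2 + 2*y**2)
N(E) = E**2 - 2*E/7 (N(E) = (E**2 - 9*E/7) + E = E**2 - 2*E/7)
F(T, m) = 2*m
N(d(-5))*F(-61, -50) = ((-2 + 2*(-5)**2)*(-2 + 7*(-2 + 2*(-5)**2))/7)*(2*(-50)) = ((-2 + 2*25)*(-2 + 7*(-2 + 2*25))/7)*(-100) = ((-2 + 50)*(-2 + 7*(-2 + 50))/7)*(-100) = ((1/7)*48*(-2 + 7*48))*(-100) = ((1/7)*48*(-2 + 336))*(-100) = ((1/7)*48*334)*(-100) = (16032/7)*(-100) = -1603200/7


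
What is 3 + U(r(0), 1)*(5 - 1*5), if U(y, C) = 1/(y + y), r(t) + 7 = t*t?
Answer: 3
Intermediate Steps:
r(t) = -7 + t**2 (r(t) = -7 + t*t = -7 + t**2)
U(y, C) = 1/(2*y)
3 + U(r(0), 1)*(5 - 1*5) = 3 + (1/(2*(-7 + 0**2)))*(5 - 1*5) = 3 + (1/(2*(-7 + 0)))*(5 - 5) = 3 + ((1/2)/(-7))*0 = 3 + ((1/2)*(-1/7))*0 = 3 - 1/14*0 = 3 + 0 = 3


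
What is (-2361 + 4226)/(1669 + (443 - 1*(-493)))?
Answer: 373/521 ≈ 0.71593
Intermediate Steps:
(-2361 + 4226)/(1669 + (443 - 1*(-493))) = 1865/(1669 + (443 + 493)) = 1865/(1669 + 936) = 1865/2605 = 1865*(1/2605) = 373/521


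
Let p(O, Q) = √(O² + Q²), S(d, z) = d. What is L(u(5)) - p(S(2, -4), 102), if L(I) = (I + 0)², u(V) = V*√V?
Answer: 125 - 2*√2602 ≈ 22.980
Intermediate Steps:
u(V) = V^(3/2)
L(I) = I²
L(u(5)) - p(S(2, -4), 102) = (5^(3/2))² - √(2² + 102²) = (5*√5)² - √(4 + 10404) = 125 - √10408 = 125 - 2*√2602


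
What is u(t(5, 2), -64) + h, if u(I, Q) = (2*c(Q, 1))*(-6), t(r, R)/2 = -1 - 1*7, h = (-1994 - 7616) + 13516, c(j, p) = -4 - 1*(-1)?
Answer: 3942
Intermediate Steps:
c(j, p) = -3 (c(j, p) = -4 + 1 = -3)
h = 3906 (h = -9610 + 13516 = 3906)
t(r, R) = -16 (t(r, R) = 2*(-1 - 1*7) = 2*(-1 - 7) = 2*(-8) = -16)
u(I, Q) = 36 (u(I, Q) = (2*(-3))*(-6) = -6*(-6) = 36)
u(t(5, 2), -64) + h = 36 + 3906 = 3942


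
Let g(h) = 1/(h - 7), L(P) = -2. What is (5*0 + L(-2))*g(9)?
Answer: -1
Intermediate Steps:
g(h) = 1/(-7 + h)
(5*0 + L(-2))*g(9) = (5*0 - 2)/(-7 + 9) = (0 - 2)/2 = -2*½ = -1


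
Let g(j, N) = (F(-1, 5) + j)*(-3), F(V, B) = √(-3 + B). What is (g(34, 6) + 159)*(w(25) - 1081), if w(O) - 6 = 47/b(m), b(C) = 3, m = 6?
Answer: -60382 + 3178*√2 ≈ -55888.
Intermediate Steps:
g(j, N) = -3*j - 3*√2 (g(j, N) = (√(-3 + 5) + j)*(-3) = (√2 + j)*(-3) = (j + √2)*(-3) = -3*j - 3*√2)
w(O) = 65/3 (w(O) = 6 + 47/3 = 65/3)
(g(34, 6) + 159)*(w(25) - 1081) = ((-3*34 - 3*√2) + 159)*(65/3 - 1081) = ((-102 - 3*√2) + 159)*(-3178/3) = (57 - 3*√2)*(-3178/3) = -60382 + 3178*√2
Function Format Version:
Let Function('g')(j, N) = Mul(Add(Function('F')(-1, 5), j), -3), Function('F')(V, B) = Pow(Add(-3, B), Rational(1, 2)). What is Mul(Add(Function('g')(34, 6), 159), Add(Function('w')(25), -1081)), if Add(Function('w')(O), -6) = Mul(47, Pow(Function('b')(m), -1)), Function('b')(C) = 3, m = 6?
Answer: Add(-60382, Mul(3178, Pow(2, Rational(1, 2)))) ≈ -55888.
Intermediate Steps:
Function('g')(j, N) = Add(Mul(-3, j), Mul(-3, Pow(2, Rational(1, 2)))) (Function('g')(j, N) = Mul(Add(Pow(Add(-3, 5), Rational(1, 2)), j), -3) = Mul(Add(Pow(2, Rational(1, 2)), j), -3) = Mul(Add(j, Pow(2, Rational(1, 2))), -3) = Add(Mul(-3, j), Mul(-3, Pow(2, Rational(1, 2)))))
Function('w')(O) = Rational(65, 3) (Function('w')(O) = Add(6, Mul(47, Pow(3, -1))) = Add(6, Mul(47, Rational(1, 3))) = Add(6, Rational(47, 3)) = Rational(65, 3))
Mul(Add(Function('g')(34, 6), 159), Add(Function('w')(25), -1081)) = Mul(Add(Add(Mul(-3, 34), Mul(-3, Pow(2, Rational(1, 2)))), 159), Add(Rational(65, 3), -1081)) = Mul(Add(Add(-102, Mul(-3, Pow(2, Rational(1, 2)))), 159), Rational(-3178, 3)) = Mul(Add(57, Mul(-3, Pow(2, Rational(1, 2)))), Rational(-3178, 3)) = Add(-60382, Mul(3178, Pow(2, Rational(1, 2))))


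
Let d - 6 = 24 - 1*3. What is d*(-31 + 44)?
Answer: 351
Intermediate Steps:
d = 27 (d = 6 + (24 - 1*3) = 6 + (24 - 3) = 6 + 21 = 27)
d*(-31 + 44) = 27*(-31 + 44) = 27*13 = 351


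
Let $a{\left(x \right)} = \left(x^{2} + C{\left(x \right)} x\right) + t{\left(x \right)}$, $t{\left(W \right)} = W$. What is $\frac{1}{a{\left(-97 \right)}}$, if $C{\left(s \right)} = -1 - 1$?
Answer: $\frac{1}{9506} \approx 0.0001052$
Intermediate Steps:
$C{\left(s \right)} = -2$ ($C{\left(s \right)} = -1 - 1 = -2$)
$a{\left(x \right)} = x^{2} - x$ ($a{\left(x \right)} = \left(x^{2} - 2 x\right) + x = x^{2} - x$)
$\frac{1}{a{\left(-97 \right)}} = \frac{1}{\left(-97\right) \left(-1 - 97\right)} = \frac{1}{\left(-97\right) \left(-98\right)} = \frac{1}{9506}$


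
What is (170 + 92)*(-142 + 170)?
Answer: 7336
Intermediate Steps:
(170 + 92)*(-142 + 170) = 262*28 = 7336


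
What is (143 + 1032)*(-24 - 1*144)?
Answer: -197400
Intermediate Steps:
(143 + 1032)*(-24 - 1*144) = 1175*(-24 - 144) = 1175*(-168) = -197400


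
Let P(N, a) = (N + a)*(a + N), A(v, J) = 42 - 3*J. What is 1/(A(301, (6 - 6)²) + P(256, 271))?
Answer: 1/277771 ≈ 3.6001e-6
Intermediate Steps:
A(v, J) = 42 - 3*J
P(N, a) = (N + a)² (P(N, a) = (N + a)*(N + a) = (N + a)²)
1/(A(301, (6 - 6)²) + P(256, 271)) = 1/((42 - 3*(6 - 6)²) + (256 + 271)²) = 1/((42 - 3*0²) + 527²) = 1/((42 - 3*0) + 277729) = 1/((42 + 0) + 277729) = 1/(42 + 277729) = 1/277771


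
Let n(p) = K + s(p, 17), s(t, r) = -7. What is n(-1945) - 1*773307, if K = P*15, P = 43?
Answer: -772669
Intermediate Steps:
K = 645 (K = 43*15 = 645)
n(p) = 638 (n(p) = 645 - 7 = 638)
n(-1945) - 1*773307 = 638 - 1*773307 = 638 - 773307 = -772669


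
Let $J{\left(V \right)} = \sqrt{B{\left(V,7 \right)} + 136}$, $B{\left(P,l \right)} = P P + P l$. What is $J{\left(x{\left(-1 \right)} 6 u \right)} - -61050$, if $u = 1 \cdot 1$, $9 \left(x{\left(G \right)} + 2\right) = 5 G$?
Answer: $61050 + \frac{\sqrt{2374}}{3} \approx 61066.0$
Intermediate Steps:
$x{\left(G \right)} = -2 + \frac{5 G}{9}$
$B{\left(P,l \right)} = P^{2} + P l$
$u = 1$
$J{\left(V \right)} = \sqrt{136 + V \left(7 + V\right)}$ ($J{\left(V \right)} = \sqrt{V \left(V + 7\right) + 136} = \sqrt{V \left(7 + V\right) + 136} = \sqrt{136 + V \left(7 + V\right)}$)
$J{\left(x{\left(-1 \right)} 6 u \right)} - -61050 = \sqrt{136 + \left(-2 + \frac{5}{9} \left(-1\right)\right) 6 \cdot 1 \left(7 + \left(-2 + \frac{5}{9} \left(-1\right)\right) 6 \cdot 1\right)} - -61050 = \sqrt{136 + \left(-2 - \frac{5}{9}\right) 6 \cdot 1 \left(7 + \left(-2 - \frac{5}{9}\right) 6 \cdot 1\right)} + 61050 = \sqrt{136 + \left(- \frac{23}{9}\right) 6 \cdot 1 \left(7 + \left(- \frac{23}{9}\right) 6 \cdot 1\right)} + 61050 = \sqrt{136 + \left(- \frac{46}{3}\right) 1 \left(7 - \frac{46}{3}\right)} + 61050 = \sqrt{136 - \frac{46 \left(7 - \frac{46}{3}\right)}{3}} + 61050 = \sqrt{136 - - \frac{1150}{9}} + 61050 = \sqrt{136 + \frac{1150}{9}} + 61050 = \sqrt{\frac{2374}{9}} + 61050 = \frac{\sqrt{2374}}{3} + 61050 = 61050 + \frac{\sqrt{2374}}{3}$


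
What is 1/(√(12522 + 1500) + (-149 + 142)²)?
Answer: -49/11621 + 3*√1558/11621 ≈ 0.0059732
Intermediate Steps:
1/(√(12522 + 1500) + (-149 + 142)²) = 1/(√14022 + (-7)²) = 1/(3*√1558 + 49) = 1/(49 + 3*√1558)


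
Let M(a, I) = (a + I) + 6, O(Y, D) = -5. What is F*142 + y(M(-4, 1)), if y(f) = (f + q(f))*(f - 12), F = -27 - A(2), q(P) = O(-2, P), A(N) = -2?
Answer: -3532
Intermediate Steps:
q(P) = -5
F = -25 (F = -27 - 1*(-2) = -27 + 2 = -25)
M(a, I) = 6 + I + a (M(a, I) = (I + a) + 6 = 6 + I + a)
y(f) = (-12 + f)*(-5 + f) (y(f) = (f - 5)*(f - 12) = (-5 + f)*(-12 + f) = (-12 + f)*(-5 + f))
F*142 + y(M(-4, 1)) = -25*142 + (60 + (6 + 1 - 4)² - 17*(6 + 1 - 4)) = -3550 + (60 + 3² - 17*3) = -3550 + (60 + 9 - 51) = -3550 + 18 = -3532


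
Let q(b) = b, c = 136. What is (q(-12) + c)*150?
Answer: 18600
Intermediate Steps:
(q(-12) + c)*150 = (-12 + 136)*150 = 124*150 = 18600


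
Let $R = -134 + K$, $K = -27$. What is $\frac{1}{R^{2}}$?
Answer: $\frac{1}{25921} \approx 3.8579 \cdot 10^{-5}$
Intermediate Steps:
$R = -161$ ($R = -134 - 27 = -161$)
$\frac{1}{R^{2}} = \frac{1}{\left(-161\right)^{2}} = \frac{1}{25921}$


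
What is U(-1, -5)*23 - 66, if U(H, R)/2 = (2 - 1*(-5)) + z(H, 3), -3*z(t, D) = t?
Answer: 814/3 ≈ 271.33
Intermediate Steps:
z(t, D) = -t/3
U(H, R) = 14 - 2*H/3 (U(H, R) = 2*((2 - 1*(-5)) - H/3) = 2*((2 + 5) - H/3) = 2*(7 - H/3) = 14 - 2*H/3)
U(-1, -5)*23 - 66 = (14 - ⅔*(-1))*23 - 66 = (14 + ⅔)*23 - 66 = (44/3)*23 - 66 = 1012/3 - 66 = 814/3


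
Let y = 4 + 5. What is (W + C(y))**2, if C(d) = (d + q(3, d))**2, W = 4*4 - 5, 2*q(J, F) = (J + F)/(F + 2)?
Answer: 152670736/14641 ≈ 10428.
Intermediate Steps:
q(J, F) = (F + J)/(2*(2 + F)) (q(J, F) = ((J + F)/(F + 2))/2 = ((F + J)/(2 + F))/2 = (F + J)/(2*(2 + F)))
y = 9
W = 11 (W = 16 - 5 = 11)
C(d) = (d + (3 + d)/(2*(2 + d)))**2 (C(d) = (d + (d + 3)/(2*(2 + d)))**2 = (d + (3 + d)/(2*(2 + d)))**2)
(W + C(y))**2 = (11 + (3 + 9 + 2*9*(2 + 9))**2/(4*(2 + 9)**2))**2 = (11 + (1/4)*(3 + 9 + 2*9*11)**2/11**2)**2 = (11 + (1/4)*(1/121)*(3 + 9 + 198)**2)**2 = (11 + (1/4)*(1/121)*210**2)**2 = (11 + (1/4)*(1/121)*44100)**2 = (11 + 11025/121)**2 = (12356/121)**2 = 152670736/14641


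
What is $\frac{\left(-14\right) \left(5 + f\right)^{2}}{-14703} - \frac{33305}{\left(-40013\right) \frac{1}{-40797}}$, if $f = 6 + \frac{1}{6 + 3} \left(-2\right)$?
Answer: $- \frac{1618181486069717}{47653202259} \approx -33957.0$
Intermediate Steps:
$f = \frac{52}{9}$ ($f = 6 + \frac{1}{9} \left(-2\right) = 6 - \frac{2}{9} = \frac{52}{9} \approx 5.7778$)
$\frac{\left(-14\right) \left(5 + f\right)^{2}}{-14703} - \frac{33305}{\left(-40013\right) \frac{1}{-40797}} = \frac{\left(-14\right) \left(5 + \frac{52}{9}\right)^{2}}{-14703} - \frac{33305}{\left(-40013\right) \frac{1}{-40797}} = - 14 \left(\frac{97}{9}\right)^{2} \left(- \frac{1}{14703}\right) - \frac{33305}{\left(-40013\right) \left(- \frac{1}{40797}\right)} = \left(-14\right) \frac{9409}{81} \left(- \frac{1}{14703}\right) - \frac{33305}{\frac{40013}{40797}} = \left(- \frac{131726}{81}\right) \left(- \frac{1}{14703}\right) - \frac{1358744085}{40013} = \frac{131726}{1190943} - \frac{1358744085}{40013} = - \frac{1618181486069717}{47653202259}$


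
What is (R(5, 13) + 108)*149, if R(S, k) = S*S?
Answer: 19817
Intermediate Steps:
R(S, k) = S**2
(R(5, 13) + 108)*149 = (5**2 + 108)*149 = (25 + 108)*149 = 133*149 = 19817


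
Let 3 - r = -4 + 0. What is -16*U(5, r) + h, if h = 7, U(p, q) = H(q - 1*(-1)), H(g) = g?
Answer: -121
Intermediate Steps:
r = 7 (r = 3 - (-4 + 0) = 3 - 1*(-4) = 3 + 4 = 7)
U(p, q) = 1 + q (U(p, q) = q - 1*(-1) = q + 1 = 1 + q)
-16*U(5, r) + h = -16*(1 + 7) + 7 = -16*8 + 7 = -128 + 7 = -121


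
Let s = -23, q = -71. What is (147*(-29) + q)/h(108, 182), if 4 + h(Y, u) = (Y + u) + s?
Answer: -4334/263 ≈ -16.479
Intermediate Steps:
h(Y, u) = -27 + Y + u (h(Y, u) = -4 + ((Y + u) - 23) = -4 + (-23 + Y + u) = -27 + Y + u)
(147*(-29) + q)/h(108, 182) = (147*(-29) - 71)/(-27 + 108 + 182) = (-4263 - 71)/263 = -4334*1/263 = -4334/263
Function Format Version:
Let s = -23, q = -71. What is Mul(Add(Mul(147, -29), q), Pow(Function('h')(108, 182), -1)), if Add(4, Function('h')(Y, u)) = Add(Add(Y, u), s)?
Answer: Rational(-4334, 263) ≈ -16.479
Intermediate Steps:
Function('h')(Y, u) = Add(-27, Y, u) (Function('h')(Y, u) = Add(-4, Add(Add(Y, u), -23)) = Add(-4, Add(-23, Y, u)) = Add(-27, Y, u))
Mul(Add(Mul(147, -29), q), Pow(Function('h')(108, 182), -1)) = Mul(Add(Mul(147, -29), -71), Pow(Add(-27, 108, 182), -1)) = Mul(Add(-4263, -71), Pow(263, -1)) = Mul(-4334, Rational(1, 263)) = Rational(-4334, 263)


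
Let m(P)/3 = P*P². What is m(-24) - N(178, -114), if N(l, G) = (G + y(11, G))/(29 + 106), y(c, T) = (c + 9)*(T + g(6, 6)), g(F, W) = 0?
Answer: -621814/15 ≈ -41454.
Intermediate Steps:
m(P) = 3*P³ (m(P) = 3*(P*P²) = 3*P³)
y(c, T) = T*(9 + c) (y(c, T) = (c + 9)*(T + 0) = (9 + c)*T = T*(9 + c))
N(l, G) = 7*G/45 (N(l, G) = (G + G*(9 + 11))/(29 + 106) = (G + G*20)/135 = (G + 20*G)*(1/135) = (21*G)*(1/135) = 7*G/45)
m(-24) - N(178, -114) = 3*(-24)³ - 7*(-114)/45 = 3*(-13824) - 1*(-266/15) = -41472 + 266/15 = -621814/15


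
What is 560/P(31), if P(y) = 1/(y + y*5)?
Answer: 104160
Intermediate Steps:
P(y) = 1/(6*y) (P(y) = 1/(y + 5*y) = 1/(6*y))
560/P(31) = 560/(((⅙)/31)) = 560/(((⅙)*(1/31))) = 560/(1/186) = 560*186 = 104160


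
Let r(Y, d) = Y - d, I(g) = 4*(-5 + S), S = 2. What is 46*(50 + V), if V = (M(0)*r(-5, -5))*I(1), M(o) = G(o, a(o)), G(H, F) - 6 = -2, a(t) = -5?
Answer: 2300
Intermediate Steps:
G(H, F) = 4 (G(H, F) = 6 - 2 = 4)
M(o) = 4
I(g) = -12 (I(g) = 4*(-5 + 2) = 4*(-3) = -12)
V = 0 (V = (4*(-5 - 1*(-5)))*(-12) = (4*(-5 + 5))*(-12) = (4*0)*(-12) = 0*(-12) = 0)
46*(50 + V) = 46*(50 + 0) = 46*50 = 2300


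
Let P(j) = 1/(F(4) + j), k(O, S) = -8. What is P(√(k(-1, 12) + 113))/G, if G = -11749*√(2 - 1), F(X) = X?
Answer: 4/1045661 - √105/1045661 ≈ -5.9742e-6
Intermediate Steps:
P(j) = 1/(4 + j)
G = -11749 (G = -11749*√1 = -11749*1 = -11749)
P(√(k(-1, 12) + 113))/G = 1/((4 + √(-8 + 113))*(-11749)) = -1/11749/(4 + √105) = -1/(11749*(4 + √105))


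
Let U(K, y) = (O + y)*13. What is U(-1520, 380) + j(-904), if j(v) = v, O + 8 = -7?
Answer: 3841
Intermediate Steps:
O = -15 (O = -8 - 7 = -15)
U(K, y) = -195 + 13*y (U(K, y) = (-15 + y)*13 = -195 + 13*y)
U(-1520, 380) + j(-904) = (-195 + 13*380) - 904 = (-195 + 4940) - 904 = 4745 - 904 = 3841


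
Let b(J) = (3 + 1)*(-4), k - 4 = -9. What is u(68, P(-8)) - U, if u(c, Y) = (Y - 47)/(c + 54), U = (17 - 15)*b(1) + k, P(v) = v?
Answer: 4459/122 ≈ 36.549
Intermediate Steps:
k = -5 (k = 4 - 9 = -5)
b(J) = -16 (b(J) = 4*(-4) = -16)
U = -37 (U = (17 - 15)*(-16) - 5 = 2*(-16) - 5 = -32 - 5 = -37)
u(c, Y) = (-47 + Y)/(54 + c)
u(68, P(-8)) - U = (-47 - 8)/(54 + 68) - 1*(-37) = -55/122 + 37 = 4459/122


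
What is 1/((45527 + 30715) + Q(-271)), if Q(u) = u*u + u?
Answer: 1/149412 ≈ 6.6929e-6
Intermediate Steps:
Q(u) = u + u² (Q(u) = u² + u = u + u²)
1/((45527 + 30715) + Q(-271)) = 1/((45527 + 30715) - 271*(1 - 271)) = 1/(76242 - 271*(-270)) = 1/(76242 + 73170) = 1/149412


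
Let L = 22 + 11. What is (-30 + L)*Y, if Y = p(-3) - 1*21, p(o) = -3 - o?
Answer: -63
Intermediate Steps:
L = 33
Y = -21 (Y = (-3 - 1*(-3)) - 1*21 = (-3 + 3) - 21 = 0 - 21 = -21)
(-30 + L)*Y = (-30 + 33)*(-21) = 3*(-21) = -63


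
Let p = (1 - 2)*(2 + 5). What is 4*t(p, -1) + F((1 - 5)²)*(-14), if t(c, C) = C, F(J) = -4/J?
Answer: -½ ≈ -0.50000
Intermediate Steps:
p = -7 (p = -1*7 = -7)
4*t(p, -1) + F((1 - 5)²)*(-14) = 4*(-1) - 4/(1 - 5)²*(-14) = -4 - 4/((-4)²)*(-14) = -4 - 4/16*(-14) = -4 - 4*1/16*(-14) = -4 - ¼*(-14) = -4 + 7/2 = -½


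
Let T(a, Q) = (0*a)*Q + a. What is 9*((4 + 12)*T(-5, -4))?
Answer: -720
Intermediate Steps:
T(a, Q) = a (T(a, Q) = 0*Q + a = 0 + a = a)
9*((4 + 12)*T(-5, -4)) = 9*((4 + 12)*(-5)) = 9*(16*(-5)) = 9*(-80) = -720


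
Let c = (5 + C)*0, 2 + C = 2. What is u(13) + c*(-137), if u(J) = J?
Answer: 13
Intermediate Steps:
C = 0 (C = -2 + 2 = 0)
c = 0 (c = (5 + 0)*0 = 5*0 = 0)
u(13) + c*(-137) = 13 + 0*(-137) = 13 + 0 = 13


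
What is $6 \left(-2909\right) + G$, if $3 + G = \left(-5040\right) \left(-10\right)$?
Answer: $32943$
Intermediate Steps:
$G = 50397$ ($G = -3 - -50400 = -3 + 50400 = 50397$)
$6 \left(-2909\right) + G = 6 \left(-2909\right) + 50397 = -17454 + 50397 = 32943$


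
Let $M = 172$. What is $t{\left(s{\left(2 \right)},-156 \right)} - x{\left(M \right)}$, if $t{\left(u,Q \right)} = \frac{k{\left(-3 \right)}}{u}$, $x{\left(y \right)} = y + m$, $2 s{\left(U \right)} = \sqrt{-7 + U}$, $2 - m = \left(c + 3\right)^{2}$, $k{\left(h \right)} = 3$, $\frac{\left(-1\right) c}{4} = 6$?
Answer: $267 - \frac{6 i \sqrt{5}}{5} \approx 267.0 - 2.6833 i$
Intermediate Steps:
$c = -24$ ($c = \left(-4\right) 6 = -24$)
$m = -439$ ($m = 2 - \left(-24 + 3\right)^{2} = 2 - \left(-21\right)^{2} = 2 - 441 = -439$)
$s{\left(U \right)} = \frac{\sqrt{-7 + U}}{2}$
$x{\left(y \right)} = -439 + y$ ($x{\left(y \right)} = y - 439 = -439 + y$)
$t{\left(u,Q \right)} = \frac{3}{u}$
$t{\left(s{\left(2 \right)},-156 \right)} - x{\left(M \right)} = \frac{3}{\frac{1}{2} \sqrt{-7 + 2}} - \left(-439 + 172\right) = \frac{3}{\frac{1}{2} \sqrt{-5}} - -267 = \frac{3}{\frac{1}{2} i \sqrt{5}} + 267 = 3 \left(- \frac{2 i \sqrt{5}}{5}\right) + 267 = - \frac{6 i \sqrt{5}}{5} + 267 = 267 - \frac{6 i \sqrt{5}}{5}$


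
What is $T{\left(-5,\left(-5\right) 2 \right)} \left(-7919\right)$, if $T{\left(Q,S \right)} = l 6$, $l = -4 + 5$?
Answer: $-47514$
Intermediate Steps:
$l = 1$
$T{\left(Q,S \right)} = 6$ ($T{\left(Q,S \right)} = 1 \cdot 6 = 6$)
$T{\left(-5,\left(-5\right) 2 \right)} \left(-7919\right) = 6 \left(-7919\right) = -47514$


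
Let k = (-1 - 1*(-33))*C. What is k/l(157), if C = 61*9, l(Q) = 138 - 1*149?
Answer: -17568/11 ≈ -1597.1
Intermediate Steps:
l(Q) = -11 (l(Q) = 138 - 149 = -11)
C = 549
k = 17568 (k = (-1 - 1*(-33))*549 = (-1 + 33)*549 = 32*549 = 17568)
k/l(157) = 17568/(-11) = 17568*(-1/11) = -17568/11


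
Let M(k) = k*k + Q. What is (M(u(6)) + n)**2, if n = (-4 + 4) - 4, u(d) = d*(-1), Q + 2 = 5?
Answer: 1225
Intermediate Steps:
Q = 3 (Q = -2 + 5 = 3)
u(d) = -d
M(k) = 3 + k**2 (M(k) = k*k + 3 = k**2 + 3 = 3 + k**2)
n = -4 (n = 0 - 4 = -4)
(M(u(6)) + n)**2 = ((3 + (-1*6)**2) - 4)**2 = ((3 + (-6)**2) - 4)**2 = ((3 + 36) - 4)**2 = (39 - 4)**2 = 35**2 = 1225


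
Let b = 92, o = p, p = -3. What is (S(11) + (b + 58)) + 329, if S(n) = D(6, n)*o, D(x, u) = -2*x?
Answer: 515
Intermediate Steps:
o = -3
S(n) = 36 (S(n) = -2*6*(-3) = -12*(-3) = 36)
(S(11) + (b + 58)) + 329 = (36 + (92 + 58)) + 329 = (36 + 150) + 329 = 186 + 329 = 515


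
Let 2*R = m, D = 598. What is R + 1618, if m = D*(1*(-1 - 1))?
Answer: 1020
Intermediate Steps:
m = -1196 (m = 598*(1*(-1 - 1)) = 598*(1*(-2)) = 598*(-2) = -1196)
R = -598 (R = (1/2)*(-1196) = -598)
R + 1618 = -598 + 1618 = 1020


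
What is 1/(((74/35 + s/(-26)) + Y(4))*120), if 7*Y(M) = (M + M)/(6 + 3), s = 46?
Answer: 273/15464 ≈ 0.017654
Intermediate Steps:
Y(M) = 2*M/63 (Y(M) = ((M + M)/(6 + 3))/7 = ((2*M)/9)/7 = ((2*M)*(⅑))/7 = (2*M/9)/7 = 2*M/63)
1/(((74/35 + s/(-26)) + Y(4))*120) = 1/(((74/35 + 46/(-26)) + (2/63)*4)*120) = 1/(((74*(1/35) + 46*(-1/26)) + 8/63)*120) = 1/(((74/35 - 23/13) + 8/63)*120) = 1/((157/455 + 8/63)*120) = 1/((1933/4095)*120) = 1/(15464/273) = 273/15464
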